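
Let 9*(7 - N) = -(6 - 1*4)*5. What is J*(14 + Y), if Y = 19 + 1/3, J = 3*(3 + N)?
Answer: 10000/9 ≈ 1111.1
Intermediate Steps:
N = 73/9 (N = 7 - (-(6 - 1*4))*5/9 = 7 - (-(6 - 4))*5/9 = 7 - (-1*2)*5/9 = 7 - (-2)*5/9 = 7 - 1/9*(-10) = 7 + 10/9 = 73/9 ≈ 8.1111)
J = 100/3 (J = 3*(3 + 73/9) = 3*(100/9) = 100/3 ≈ 33.333)
Y = 58/3 (Y = 19 + 1/3 = 58/3 ≈ 19.333)
J*(14 + Y) = 100*(14 + 58/3)/3 = (100/3)*(100/3) = 10000/9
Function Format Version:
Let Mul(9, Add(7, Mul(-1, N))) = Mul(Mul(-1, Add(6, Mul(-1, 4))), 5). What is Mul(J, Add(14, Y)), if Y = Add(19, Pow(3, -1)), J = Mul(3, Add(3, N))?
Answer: Rational(10000, 9) ≈ 1111.1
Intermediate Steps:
N = Rational(73, 9) (N = Add(7, Mul(Rational(-1, 9), Mul(Mul(-1, Add(6, Mul(-1, 4))), 5))) = Add(7, Mul(Rational(-1, 9), Mul(Mul(-1, Add(6, -4)), 5))) = Add(7, Mul(Rational(-1, 9), Mul(Mul(-1, 2), 5))) = Add(7, Mul(Rational(-1, 9), Mul(-2, 5))) = Add(7, Mul(Rational(-1, 9), -10)) = Add(7, Rational(10, 9)) = Rational(73, 9) ≈ 8.1111)
J = Rational(100, 3) (J = Mul(3, Add(3, Rational(73, 9))) = Mul(3, Rational(100, 9)) = Rational(100, 3) ≈ 33.333)
Y = Rational(58, 3) (Y = Add(19, Rational(1, 3)) = Rational(58, 3) ≈ 19.333)
Mul(J, Add(14, Y)) = Mul(Rational(100, 3), Add(14, Rational(58, 3))) = Mul(Rational(100, 3), Rational(100, 3)) = Rational(10000, 9)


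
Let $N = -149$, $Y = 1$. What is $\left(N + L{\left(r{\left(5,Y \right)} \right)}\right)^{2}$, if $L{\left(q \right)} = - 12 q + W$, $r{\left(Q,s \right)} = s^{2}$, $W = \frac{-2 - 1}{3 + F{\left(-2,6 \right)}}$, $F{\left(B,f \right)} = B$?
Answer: $26896$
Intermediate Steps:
$W = -3$ ($W = \frac{-2 - 1}{3 - 2} = - \frac{3}{1} = \left(-3\right) 1 = -3$)
$L{\left(q \right)} = -3 - 12 q$ ($L{\left(q \right)} = - 12 q - 3 = -3 - 12 q$)
$\left(N + L{\left(r{\left(5,Y \right)} \right)}\right)^{2} = \left(-149 - \left(3 + 12 \cdot 1^{2}\right)\right)^{2} = \left(-149 - 15\right)^{2} = \left(-164\right)^{2} = 26896$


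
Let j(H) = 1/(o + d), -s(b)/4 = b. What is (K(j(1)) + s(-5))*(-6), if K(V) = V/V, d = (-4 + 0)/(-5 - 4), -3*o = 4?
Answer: -126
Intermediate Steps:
o = -4/3 (o = -⅓*4 = -4/3 ≈ -1.3333)
s(b) = -4*b
d = 4/9 (d = -4/(-9) = -4*(-⅑) = 4/9 ≈ 0.44444)
j(H) = -9/8 (j(H) = 1/(-4/3 + 4/9) = 1/(-8/9) = -9/8)
K(V) = 1
(K(j(1)) + s(-5))*(-6) = (1 - 4*(-5))*(-6) = (1 + 20)*(-6) = 21*(-6) = -126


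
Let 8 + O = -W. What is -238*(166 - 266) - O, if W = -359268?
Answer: -335460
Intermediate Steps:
O = 359260 (O = -8 - 1*(-359268) = -8 + 359268 = 359260)
-238*(166 - 266) - O = -238*(166 - 266) - 1*359260 = -238*(-100) - 359260 = 23800 - 359260 = -335460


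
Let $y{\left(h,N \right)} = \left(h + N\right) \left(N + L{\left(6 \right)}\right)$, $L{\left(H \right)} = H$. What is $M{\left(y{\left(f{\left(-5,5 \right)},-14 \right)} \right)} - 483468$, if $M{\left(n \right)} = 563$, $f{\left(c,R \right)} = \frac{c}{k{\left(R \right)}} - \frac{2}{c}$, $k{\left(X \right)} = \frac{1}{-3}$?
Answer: $-482905$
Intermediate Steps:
$k{\left(X \right)} = - \frac{1}{3}$
$f{\left(c,R \right)} = - 3 c - \frac{2}{c}$ ($f{\left(c,R \right)} = \frac{c}{- \frac{1}{3}} - \frac{2}{c} = c \left(-3\right) - \frac{2}{c} = - 3 c - \frac{2}{c}$)
$y{\left(h,N \right)} = \left(6 + N\right) \left(N + h\right)$ ($y{\left(h,N \right)} = \left(h + N\right) \left(N + 6\right) = \left(N + h\right) \left(6 + N\right) = \left(6 + N\right) \left(N + h\right)$)
$M{\left(y{\left(f{\left(-5,5 \right)},-14 \right)} \right)} - 483468 = 563 - 483468 = -482905$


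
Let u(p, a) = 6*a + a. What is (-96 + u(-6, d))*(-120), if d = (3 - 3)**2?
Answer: 11520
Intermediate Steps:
d = 0 (d = 0**2 = 0)
u(p, a) = 7*a
(-96 + u(-6, d))*(-120) = (-96 + 7*0)*(-120) = (-96 + 0)*(-120) = -96*(-120) = 11520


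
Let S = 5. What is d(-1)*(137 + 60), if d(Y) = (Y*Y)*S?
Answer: 985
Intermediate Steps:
d(Y) = 5*Y**2 (d(Y) = (Y*Y)*5 = Y**2*5 = 5*Y**2)
d(-1)*(137 + 60) = (5*(-1)**2)*(137 + 60) = (5*1)*197 = 5*197 = 985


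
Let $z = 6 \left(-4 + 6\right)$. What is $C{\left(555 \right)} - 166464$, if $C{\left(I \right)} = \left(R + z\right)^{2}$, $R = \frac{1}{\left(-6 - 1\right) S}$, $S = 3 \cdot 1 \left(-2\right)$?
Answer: $- \frac{293387471}{1764} \approx -1.6632 \cdot 10^{5}$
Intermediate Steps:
$S = -6$ ($S = 3 \left(-2\right) = -6$)
$R = \frac{1}{42}$ ($R = \frac{1}{\left(-6 - 1\right) \left(-6\right)} = \frac{1}{-7} \left(- \frac{1}{6}\right) = \left(- \frac{1}{7}\right) \left(- \frac{1}{6}\right) = \frac{1}{42} \approx 0.02381$)
$z = 12$ ($z = 6 \cdot 2 = 12$)
$C{\left(I \right)} = \frac{255025}{1764}$ ($C{\left(I \right)} = \left(\frac{1}{42} + 12\right)^{2} = \left(\frac{505}{42}\right)^{2} = \frac{255025}{1764}$)
$C{\left(555 \right)} - 166464 = \frac{255025}{1764} - 166464 = - \frac{293387471}{1764}$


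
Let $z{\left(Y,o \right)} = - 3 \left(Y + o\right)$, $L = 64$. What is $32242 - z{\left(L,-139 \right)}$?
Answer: $32017$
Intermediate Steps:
$z{\left(Y,o \right)} = - 3 Y - 3 o$
$32242 - z{\left(L,-139 \right)} = 32242 - \left(\left(-3\right) 64 - -417\right) = 32242 - \left(-192 + 417\right) = 32242 - 225 = 32017$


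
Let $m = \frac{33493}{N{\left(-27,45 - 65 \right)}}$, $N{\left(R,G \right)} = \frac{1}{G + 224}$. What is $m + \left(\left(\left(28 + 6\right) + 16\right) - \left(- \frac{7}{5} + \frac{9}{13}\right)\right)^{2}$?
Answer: $\frac{28878480316}{4225} \approx 6.8351 \cdot 10^{6}$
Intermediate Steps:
$N{\left(R,G \right)} = \frac{1}{224 + G}$
$m = 6832572$ ($m = \frac{33493}{\frac{1}{224 + \left(45 - 65\right)}} = \frac{33493}{\frac{1}{224 - 20}} = \frac{33493}{\frac{1}{204}} = 33493 \frac{1}{\frac{1}{204}} = 33493 \cdot 204 = 6832572$)
$m + \left(\left(\left(28 + 6\right) + 16\right) - \left(- \frac{7}{5} + \frac{9}{13}\right)\right)^{2} = 6832572 + \left(\left(\left(28 + 6\right) + 16\right) - \left(- \frac{7}{5} + \frac{9}{13}\right)\right)^{2} = 6832572 + \left(\left(34 + 16\right) - - \frac{46}{65}\right)^{2} = 6832572 + \left(50 + \left(\frac{7}{5} - \frac{9}{13}\right)\right)^{2} = 6832572 + \left(50 + \frac{46}{65}\right)^{2} = 6832572 + \left(\frac{3296}{65}\right)^{2} = 6832572 + \frac{10863616}{4225} = \frac{28878480316}{4225}$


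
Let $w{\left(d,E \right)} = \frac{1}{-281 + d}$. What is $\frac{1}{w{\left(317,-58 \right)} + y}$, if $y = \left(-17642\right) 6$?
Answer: $- \frac{36}{3810671} \approx -9.4472 \cdot 10^{-6}$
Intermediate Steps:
$y = -105852$
$\frac{1}{w{\left(317,-58 \right)} + y} = \frac{1}{\frac{1}{-281 + 317} - 105852} = \frac{1}{\frac{1}{36} - 105852} = \frac{1}{- \frac{3810671}{36}} = - \frac{36}{3810671}$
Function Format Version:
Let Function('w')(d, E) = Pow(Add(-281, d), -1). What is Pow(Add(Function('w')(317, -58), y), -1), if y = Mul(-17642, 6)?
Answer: Rational(-36, 3810671) ≈ -9.4472e-6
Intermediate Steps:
y = -105852
Pow(Add(Function('w')(317, -58), y), -1) = Pow(Add(Pow(Add(-281, 317), -1), -105852), -1) = Pow(Add(Pow(36, -1), -105852), -1) = Pow(Add(Rational(1, 36), -105852), -1) = Pow(Rational(-3810671, 36), -1) = Rational(-36, 3810671)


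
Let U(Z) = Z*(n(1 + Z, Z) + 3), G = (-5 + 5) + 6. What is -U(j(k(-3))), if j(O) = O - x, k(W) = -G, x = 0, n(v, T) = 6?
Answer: 54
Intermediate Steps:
G = 6 (G = 0 + 6 = 6)
k(W) = -6 (k(W) = -1*6 = -6)
j(O) = O (j(O) = O - 1*0 = O + 0 = O)
U(Z) = 9*Z (U(Z) = Z*(6 + 3) = Z*9 = 9*Z)
-U(j(k(-3))) = -9*(-6) = -1*(-54) = 54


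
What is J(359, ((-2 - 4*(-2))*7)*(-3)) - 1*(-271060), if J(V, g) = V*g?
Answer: 225826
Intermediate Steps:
J(359, ((-2 - 4*(-2))*7)*(-3)) - 1*(-271060) = 359*(((-2 - 4*(-2))*7)*(-3)) - 1*(-271060) = 359*(((-2 + 8)*7)*(-3)) + 271060 = 359*((6*7)*(-3)) + 271060 = 359*(42*(-3)) + 271060 = 359*(-126) + 271060 = -45234 + 271060 = 225826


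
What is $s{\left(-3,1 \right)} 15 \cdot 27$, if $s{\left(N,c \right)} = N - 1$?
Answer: $-1620$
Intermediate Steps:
$s{\left(N,c \right)} = -1 + N$
$s{\left(-3,1 \right)} 15 \cdot 27 = \left(-1 - 3\right) 15 \cdot 27 = \left(-4\right) 15 \cdot 27 = \left(-60\right) 27 = -1620$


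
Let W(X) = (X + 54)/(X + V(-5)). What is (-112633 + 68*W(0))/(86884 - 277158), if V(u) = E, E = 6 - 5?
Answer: 108961/190274 ≈ 0.57265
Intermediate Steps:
E = 1
V(u) = 1
W(X) = (54 + X)/(1 + X) (W(X) = (X + 54)/(X + 1) = (54 + X)/(1 + X))
(-112633 + 68*W(0))/(86884 - 277158) = (-112633 + 68*((54 + 0)/(1 + 0)))/(86884 - 277158) = (-112633 + 68*(54/1))/(-190274) = (-112633 + 68*(1*54))*(-1/190274) = (-112633 + 68*54)*(-1/190274) = (-112633 + 3672)*(-1/190274) = -108961*(-1/190274) = 108961/190274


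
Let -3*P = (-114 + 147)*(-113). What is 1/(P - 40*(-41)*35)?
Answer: 1/58643 ≈ 1.7052e-5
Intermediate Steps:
P = 1243 (P = -(-114 + 147)*(-113)/3 = -11*(-113) = -⅓*(-3729) = 1243)
1/(P - 40*(-41)*35) = 1/(1243 - 40*(-41)*35) = 1/(1243 + 1640*35) = 1/(1243 + 57400) = 1/58643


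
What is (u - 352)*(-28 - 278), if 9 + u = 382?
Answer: -6426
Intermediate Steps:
u = 373 (u = -9 + 382 = 373)
(u - 352)*(-28 - 278) = (373 - 352)*(-28 - 278) = 21*(-306) = -6426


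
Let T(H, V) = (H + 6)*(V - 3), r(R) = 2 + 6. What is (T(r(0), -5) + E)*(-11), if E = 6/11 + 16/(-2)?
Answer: 1314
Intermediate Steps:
r(R) = 8
T(H, V) = (-3 + V)*(6 + H) (T(H, V) = (6 + H)*(-3 + V) = (-3 + V)*(6 + H))
E = -82/11 (E = 6*(1/11) + 16*(-½) = 6/11 - 8 = -82/11 ≈ -7.4545)
(T(r(0), -5) + E)*(-11) = ((-18 - 3*8 + 6*(-5) + 8*(-5)) - 82/11)*(-11) = ((-18 - 24 - 30 - 40) - 82/11)*(-11) = (-112 - 82/11)*(-11) = -1314/11*(-11) = 1314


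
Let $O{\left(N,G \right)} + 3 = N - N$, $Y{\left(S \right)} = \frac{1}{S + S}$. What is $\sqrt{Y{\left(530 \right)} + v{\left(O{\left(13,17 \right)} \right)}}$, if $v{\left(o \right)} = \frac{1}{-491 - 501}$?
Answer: $\frac{i \sqrt{279310}}{65720} \approx 0.0080417 i$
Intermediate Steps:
$Y{\left(S \right)} = \frac{1}{2 S}$
$O{\left(N,G \right)} = -3$ ($O{\left(N,G \right)} = -3 + \left(N - N\right) = -3 + 0 = -3$)
$v{\left(o \right)} = - \frac{1}{992}$ ($v{\left(o \right)} = \frac{1}{-992} = - \frac{1}{992}$)
$\sqrt{Y{\left(530 \right)} + v{\left(O{\left(13,17 \right)} \right)}} = \sqrt{\frac{1}{2 \cdot 530} - \frac{1}{992}} = \sqrt{\frac{1}{2} \cdot \frac{1}{530} - \frac{1}{992}} = \sqrt{\frac{1}{1060} - \frac{1}{992}} = \sqrt{- \frac{17}{262880}} = \frac{i \sqrt{279310}}{65720}$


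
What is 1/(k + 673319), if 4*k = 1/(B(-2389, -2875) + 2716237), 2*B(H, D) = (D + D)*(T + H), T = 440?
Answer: 33278448/22407011328913 ≈ 1.4852e-6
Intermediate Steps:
B(H, D) = D*(440 + H) (B(H, D) = ((D + D)*(440 + H))/2 = ((2*D)*(440 + H))/2 = (2*D*(440 + H))/2 = D*(440 + H))
k = 1/33278448 (k = 1/(4*(-2875*(440 - 2389) + 2716237)) = 1/(4*(-2875*(-1949) + 2716237)) = 1/(4*(5603375 + 2716237)) = (¼)/8319612 = (¼)*(1/8319612) = 1/33278448 ≈ 3.0049e-8)
1/(k + 673319) = 1/(1/33278448 + 673319) = 1/(22407011328913/33278448) = 33278448/22407011328913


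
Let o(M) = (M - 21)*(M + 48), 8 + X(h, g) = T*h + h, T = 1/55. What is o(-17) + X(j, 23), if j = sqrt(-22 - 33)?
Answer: -1186 + 56*I*sqrt(55)/55 ≈ -1186.0 + 7.551*I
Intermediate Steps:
T = 1/55 ≈ 0.018182
j = I*sqrt(55) (j = sqrt(-55) = I*sqrt(55) ≈ 7.4162*I)
X(h, g) = -8 + 56*h/55 (X(h, g) = -8 + (h/55 + h) = -8 + 56*h/55)
o(M) = (-21 + M)*(48 + M)
o(-17) + X(j, 23) = (-1008 + (-17)**2 + 27*(-17)) + (-8 + 56*(I*sqrt(55))/55) = (-1008 + 289 - 459) + (-8 + 56*I*sqrt(55)/55) = -1178 + (-8 + 56*I*sqrt(55)/55) = -1186 + 56*I*sqrt(55)/55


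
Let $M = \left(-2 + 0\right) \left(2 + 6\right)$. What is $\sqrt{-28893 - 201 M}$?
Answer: $9 i \sqrt{317} \approx 160.24 i$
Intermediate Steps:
$M = -16$ ($M = \left(-2\right) 8 = -16$)
$\sqrt{-28893 - 201 M} = \sqrt{-28893 - -3216} = \sqrt{-28893 + 3216} = \sqrt{-25677} = 9 i \sqrt{317}$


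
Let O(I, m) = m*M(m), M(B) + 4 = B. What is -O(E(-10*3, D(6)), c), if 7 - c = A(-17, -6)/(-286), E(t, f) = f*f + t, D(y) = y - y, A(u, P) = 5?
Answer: -1732041/81796 ≈ -21.175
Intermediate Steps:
M(B) = -4 + B
D(y) = 0
E(t, f) = t + f² (E(t, f) = f² + t = t + f²)
c = 2007/286 (c = 7 - 5/(-286) = 7 - 5*(-1)/286 = 7 - 1*(-5/286) = 7 + 5/286 = 2007/286 ≈ 7.0175)
O(I, m) = m*(-4 + m)
-O(E(-10*3, D(6)), c) = -2007*(-4 + 2007/286)/286 = -2007*863/(286*286) = -1*1732041/81796 = -1732041/81796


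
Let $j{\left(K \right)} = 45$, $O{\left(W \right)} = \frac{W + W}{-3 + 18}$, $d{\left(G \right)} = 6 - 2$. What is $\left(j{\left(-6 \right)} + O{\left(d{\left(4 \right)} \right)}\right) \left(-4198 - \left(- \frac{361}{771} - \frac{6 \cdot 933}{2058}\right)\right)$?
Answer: $- \frac{757672750624}{3966795} \approx -1.91 \cdot 10^{5}$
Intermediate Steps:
$d{\left(G \right)} = 4$
$O{\left(W \right)} = \frac{2 W}{15}$
$\left(j{\left(-6 \right)} + O{\left(d{\left(4 \right)} \right)}\right) \left(-4198 - \left(- \frac{361}{771} - \frac{6 \cdot 933}{2058}\right)\right) = \left(45 + \frac{2}{15} \cdot 4\right) \left(-4198 - \left(- \frac{361}{771} - \frac{6 \cdot 933}{2058}\right)\right) = \left(45 + \frac{8}{15}\right) \left(-4198 + \left(5598 \cdot \frac{1}{2058} - - \frac{361}{771}\right)\right) = \frac{683 \left(-4198 + \left(\frac{933}{343} + \frac{361}{771}\right)\right)}{15} = \frac{683 \left(-4198 + \frac{843166}{264453}\right)}{15} = \frac{683}{15} \left(- \frac{1109330528}{264453}\right) = - \frac{757672750624}{3966795}$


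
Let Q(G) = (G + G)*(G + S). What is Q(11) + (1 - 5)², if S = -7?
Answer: 104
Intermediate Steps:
Q(G) = 2*G*(-7 + G) (Q(G) = (G + G)*(G - 7) = (2*G)*(-7 + G) = 2*G*(-7 + G))
Q(11) + (1 - 5)² = 2*11*(-7 + 11) + (1 - 5)² = 2*11*4 + (-4)² = 88 + 16 = 104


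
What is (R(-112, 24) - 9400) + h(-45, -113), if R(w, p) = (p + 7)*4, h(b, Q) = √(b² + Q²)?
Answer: -9276 + √14794 ≈ -9154.4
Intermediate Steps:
h(b, Q) = √(Q² + b²)
R(w, p) = 28 + 4*p (R(w, p) = (7 + p)*4 = 28 + 4*p)
(R(-112, 24) - 9400) + h(-45, -113) = ((28 + 4*24) - 9400) + √((-113)² + (-45)²) = ((28 + 96) - 9400) + √(12769 + 2025) = (124 - 9400) + √14794 = -9276 + √14794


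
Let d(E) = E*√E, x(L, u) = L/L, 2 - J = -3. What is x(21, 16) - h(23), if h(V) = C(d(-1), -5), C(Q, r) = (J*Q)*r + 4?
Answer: -3 - 25*I ≈ -3.0 - 25.0*I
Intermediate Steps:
J = 5 (J = 2 - 1*(-3) = 2 + 3 = 5)
x(L, u) = 1
d(E) = E^(3/2)
C(Q, r) = 4 + 5*Q*r (C(Q, r) = (5*Q)*r + 4 = 5*Q*r + 4 = 4 + 5*Q*r)
h(V) = 4 + 25*I (h(V) = 4 + 5*(-1)^(3/2)*(-5) = 4 + 5*(-I)*(-5) = 4 + 25*I)
x(21, 16) - h(23) = 1 - (4 + 25*I) = 1 + (-4 - 25*I) = -3 - 25*I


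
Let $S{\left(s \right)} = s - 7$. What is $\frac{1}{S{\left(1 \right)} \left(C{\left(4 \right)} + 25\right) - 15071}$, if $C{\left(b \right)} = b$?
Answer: $- \frac{1}{15245} \approx -6.5595 \cdot 10^{-5}$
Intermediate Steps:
$S{\left(s \right)} = -7 + s$ ($S{\left(s \right)} = s - 7 = -7 + s$)
$\frac{1}{S{\left(1 \right)} \left(C{\left(4 \right)} + 25\right) - 15071} = \frac{1}{\left(-7 + 1\right) \left(4 + 25\right) - 15071} = \frac{1}{\left(-6\right) 29 - 15071} = \frac{1}{-174 - 15071} = \frac{1}{-15245} = - \frac{1}{15245}$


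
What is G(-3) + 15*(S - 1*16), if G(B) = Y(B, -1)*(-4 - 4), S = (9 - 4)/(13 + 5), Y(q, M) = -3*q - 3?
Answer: -1703/6 ≈ -283.83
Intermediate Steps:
Y(q, M) = -3 - 3*q
S = 5/18 ≈ 0.27778
G(B) = 24 + 24*B (G(B) = (-3 - 3*B)*(-4 - 4) = (-3 - 3*B)*(-8) = 24 + 24*B)
G(-3) + 15*(S - 1*16) = (24 + 24*(-3)) + 15*(5/18 - 1*16) = (24 - 72) + 15*(5/18 - 16) = -48 + 15*(-283/18) = -48 - 1415/6 = -1703/6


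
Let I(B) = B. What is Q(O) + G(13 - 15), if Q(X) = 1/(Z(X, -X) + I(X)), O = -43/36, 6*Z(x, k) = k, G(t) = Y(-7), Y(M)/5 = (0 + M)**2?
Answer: 52459/215 ≈ 244.00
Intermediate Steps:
Y(M) = 5*M**2 (Y(M) = 5*(0 + M)**2 = 5*M**2)
G(t) = 245 (G(t) = 5*(-7)**2 = 5*49 = 245)
Z(x, k) = k/6
O = -43/36 (O = -43*1/36 = -43/36 ≈ -1.1944)
Q(X) = 6/(5*X) (Q(X) = 1/((-X)/6 + X) = 1/(-X/6 + X) = 1/(5*X/6) = 6/(5*X))
Q(O) + G(13 - 15) = 6/(5*(-43/36)) + 245 = (6/5)*(-36/43) + 245 = -216/215 + 245 = 52459/215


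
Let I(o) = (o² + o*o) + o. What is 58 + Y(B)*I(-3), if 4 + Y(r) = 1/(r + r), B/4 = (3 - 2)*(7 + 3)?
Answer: -29/16 ≈ -1.8125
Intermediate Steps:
B = 40 (B = 4*((3 - 2)*(7 + 3)) = 4*(1*10) = 4*10 = 40)
I(o) = o + 2*o² (I(o) = (o² + o²) + o = 2*o² + o = o + 2*o²)
Y(r) = -4 + 1/(2*r) (Y(r) = -4 + 1/(r + r) = -4 + 1/(2*r))
58 + Y(B)*I(-3) = 58 + (-4 + (½)/40)*(-3*(1 + 2*(-3))) = 58 + (-4 + (½)*(1/40))*(-3*(1 - 6)) = 58 + (-4 + 1/80)*(-3*(-5)) = 58 - 319/80*15 = 58 - 957/16 = -29/16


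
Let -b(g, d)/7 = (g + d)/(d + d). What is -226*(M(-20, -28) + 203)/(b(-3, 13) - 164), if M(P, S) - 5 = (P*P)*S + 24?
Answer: -32223984/2167 ≈ -14870.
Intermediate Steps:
M(P, S) = 29 + S*P² (M(P, S) = 5 + ((P*P)*S + 24) = 5 + (P²*S + 24) = 5 + (S*P² + 24) = 5 + (24 + S*P²) = 29 + S*P²)
b(g, d) = -7*(d + g)/(2*d) (b(g, d) = -7*(g + d)/(d + d) = -7*(d + g)/(2*d))
-226*(M(-20, -28) + 203)/(b(-3, 13) - 164) = -226*((29 - 28*(-20)²) + 203)/((7/2)*(-1*13 - 1*(-3))/13 - 164) = -226*((29 - 28*400) + 203)/((7/2)*(1/13)*(-13 + 3) - 164) = -226*((29 - 11200) + 203)/((7/2)*(1/13)*(-10) - 164) = -226*(-11171 + 203)/(-35/13 - 164) = -(-2478768)/(-2167/13) = -(-2478768)*(-13)/2167 = -226*142584/2167 = -32223984/2167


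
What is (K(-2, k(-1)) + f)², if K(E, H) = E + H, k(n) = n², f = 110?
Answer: 11881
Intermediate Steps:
(K(-2, k(-1)) + f)² = ((-2 + (-1)²) + 110)² = ((-2 + 1) + 110)² = (-1 + 110)² = 109² = 11881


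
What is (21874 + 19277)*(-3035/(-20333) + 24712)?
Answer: 20677230662781/20333 ≈ 1.0169e+9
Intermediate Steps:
(21874 + 19277)*(-3035/(-20333) + 24712) = 41151*(-3035*(-1/20333) + 24712) = 41151*(3035/20333 + 24712) = 41151*(502472131/20333) = 20677230662781/20333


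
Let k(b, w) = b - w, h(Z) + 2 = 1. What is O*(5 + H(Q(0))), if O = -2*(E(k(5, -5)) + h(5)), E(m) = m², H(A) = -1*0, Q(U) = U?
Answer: -990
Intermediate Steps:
h(Z) = -1 (h(Z) = -2 + 1 = -1)
H(A) = 0
O = -198 (O = -2*((5 - 1*(-5))² - 1) = -2*((5 + 5)² - 1) = -2*(10² - 1) = -2*(100 - 1) = -2*99 = -198)
O*(5 + H(Q(0))) = -198*(5 + 0) = -198*5 = -990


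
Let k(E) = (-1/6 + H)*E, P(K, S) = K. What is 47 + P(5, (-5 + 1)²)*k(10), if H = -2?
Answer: -184/3 ≈ -61.333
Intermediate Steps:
k(E) = -13*E/6 (k(E) = (-1/6 - 2)*E = (-1*⅙ - 2)*E = (-⅙ - 2)*E = -13*E/6)
47 + P(5, (-5 + 1)²)*k(10) = 47 + 5*(-13/6*10) = 47 + 5*(-65/3) = 47 - 325/3 = -184/3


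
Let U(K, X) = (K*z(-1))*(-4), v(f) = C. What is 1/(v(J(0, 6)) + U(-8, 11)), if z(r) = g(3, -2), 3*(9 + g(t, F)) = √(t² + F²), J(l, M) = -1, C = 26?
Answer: -1179/302242 - 24*√13/151121 ≈ -0.0044735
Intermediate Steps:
v(f) = 26
g(t, F) = -9 + √(F² + t²)/3 (g(t, F) = -9 + √(t² + F²)/3 = -9 + √(F² + t²)/3)
z(r) = -9 + √13/3 (z(r) = -9 + √((-2)² + 3²)/3 = -9 + √(4 + 9)/3 = -9 + √13/3)
U(K, X) = -4*K*(-9 + √13/3) (U(K, X) = (K*(-9 + √13/3))*(-4) = -4*K*(-9 + √13/3))
1/(v(J(0, 6)) + U(-8, 11)) = 1/(26 + (4/3)*(-8)*(27 - √13)) = 1/(26 + (-288 + 32*√13/3)) = 1/(-262 + 32*√13/3)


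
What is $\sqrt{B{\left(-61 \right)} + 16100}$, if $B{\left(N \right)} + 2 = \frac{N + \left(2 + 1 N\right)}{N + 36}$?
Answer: $\frac{9 \sqrt{4970}}{5} \approx 126.9$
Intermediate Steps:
$B{\left(N \right)} = -2 + \frac{2 + 2 N}{36 + N}$ ($B{\left(N \right)} = -2 + \frac{N + \left(2 + 1 N\right)}{N + 36} = -2 + \frac{N + \left(2 + N\right)}{36 + N} = -2 + \frac{2 + 2 N}{36 + N}$)
$\sqrt{B{\left(-61 \right)} + 16100} = \sqrt{- \frac{70}{36 - 61} + 16100} = \sqrt{- \frac{70}{-25} + 16100} = \sqrt{\left(-70\right) \left(- \frac{1}{25}\right) + 16100} = \sqrt{\frac{14}{5} + 16100} = \sqrt{\frac{80514}{5}} = \frac{9 \sqrt{4970}}{5}$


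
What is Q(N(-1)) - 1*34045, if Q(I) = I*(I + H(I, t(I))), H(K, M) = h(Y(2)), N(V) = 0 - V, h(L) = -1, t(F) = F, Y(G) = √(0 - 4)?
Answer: -34045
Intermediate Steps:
Y(G) = 2*I (Y(G) = √(-4) = 2*I)
N(V) = -V
H(K, M) = -1
Q(I) = I*(-1 + I) (Q(I) = I*(I - 1) = I*(-1 + I))
Q(N(-1)) - 1*34045 = (-1*(-1))*(-1 - 1*(-1)) - 1*34045 = 1*(-1 + 1) - 34045 = 1*0 - 34045 = 0 - 34045 = -34045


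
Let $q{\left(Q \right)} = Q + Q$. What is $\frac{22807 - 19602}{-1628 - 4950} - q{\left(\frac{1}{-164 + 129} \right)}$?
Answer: $- \frac{99019}{230230} \approx -0.43009$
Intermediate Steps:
$q{\left(Q \right)} = 2 Q$
$\frac{22807 - 19602}{-1628 - 4950} - q{\left(\frac{1}{-164 + 129} \right)} = \frac{22807 - 19602}{-1628 - 4950} - \frac{2}{-164 + 129} = \frac{3205}{-6578} - \frac{2}{-35} = 3205 \left(- \frac{1}{6578}\right) - 2 \left(- \frac{1}{35}\right) = - \frac{3205}{6578} - - \frac{2}{35} = - \frac{3205}{6578} + \frac{2}{35} = - \frac{99019}{230230}$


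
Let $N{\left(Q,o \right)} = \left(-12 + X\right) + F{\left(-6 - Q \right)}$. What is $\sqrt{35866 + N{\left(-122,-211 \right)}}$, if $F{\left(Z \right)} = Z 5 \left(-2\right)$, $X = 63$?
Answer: $\sqrt{34757} \approx 186.43$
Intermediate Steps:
$F{\left(Z \right)} = - 10 Z$ ($F{\left(Z \right)} = 5 Z \left(-2\right) = - 10 Z$)
$N{\left(Q,o \right)} = 111 + 10 Q$ ($N{\left(Q,o \right)} = \left(-12 + 63\right) - 10 \left(-6 - Q\right) = 51 + \left(60 + 10 Q\right) = 111 + 10 Q$)
$\sqrt{35866 + N{\left(-122,-211 \right)}} = \sqrt{35866 + \left(111 + 10 \left(-122\right)\right)} = \sqrt{35866 + \left(111 - 1220\right)} = \sqrt{35866 - 1109} = \sqrt{34757}$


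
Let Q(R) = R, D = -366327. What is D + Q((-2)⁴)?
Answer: -366311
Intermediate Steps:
D + Q((-2)⁴) = -366327 + (-2)⁴ = -366327 + 16 = -366311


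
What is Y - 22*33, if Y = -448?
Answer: -1174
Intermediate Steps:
Y - 22*33 = -448 - 22*33 = -448 - 726 = -1174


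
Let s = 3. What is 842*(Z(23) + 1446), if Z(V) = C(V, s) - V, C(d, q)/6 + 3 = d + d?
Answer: 1415402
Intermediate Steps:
C(d, q) = -18 + 12*d (C(d, q) = -18 + 6*(d + d) = -18 + 6*(2*d) = -18 + 12*d)
Z(V) = -18 + 11*V (Z(V) = (-18 + 12*V) - V = -18 + 11*V)
842*(Z(23) + 1446) = 842*((-18 + 11*23) + 1446) = 842*((-18 + 253) + 1446) = 842*(235 + 1446) = 842*1681 = 1415402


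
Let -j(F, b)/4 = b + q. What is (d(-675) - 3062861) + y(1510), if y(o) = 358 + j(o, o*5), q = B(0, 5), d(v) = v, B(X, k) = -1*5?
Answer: -3093358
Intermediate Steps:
B(X, k) = -5
q = -5
j(F, b) = 20 - 4*b (j(F, b) = -4*(b - 5) = -4*(-5 + b) = 20 - 4*b)
y(o) = 378 - 20*o (y(o) = 358 + (20 - 4*o*5) = 358 + (20 - 20*o) = 378 - 20*o)
(d(-675) - 3062861) + y(1510) = (-675 - 3062861) + (378 - 20*1510) = -3063536 + (378 - 30200) = -3063536 - 29822 = -3093358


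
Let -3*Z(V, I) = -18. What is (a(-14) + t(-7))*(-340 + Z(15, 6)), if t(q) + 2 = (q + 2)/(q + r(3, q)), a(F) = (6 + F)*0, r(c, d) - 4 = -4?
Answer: 3006/7 ≈ 429.43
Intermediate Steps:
r(c, d) = 0 (r(c, d) = 4 - 4 = 0)
a(F) = 0
t(q) = -2 + (2 + q)/q (t(q) = -2 + (q + 2)/(q + 0) = -2 + (2 + q)/q)
Z(V, I) = 6 (Z(V, I) = -⅓*(-18) = 6)
(a(-14) + t(-7))*(-340 + Z(15, 6)) = (0 + (2 - 1*(-7))/(-7))*(-340 + 6) = (0 - (2 + 7)/7)*(-334) = (0 - ⅐*9)*(-334) = (0 - 9/7)*(-334) = -9/7*(-334) = 3006/7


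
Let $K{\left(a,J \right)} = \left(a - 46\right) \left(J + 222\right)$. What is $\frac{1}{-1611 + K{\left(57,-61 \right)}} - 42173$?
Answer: $- \frac{6747679}{160} \approx -42173.0$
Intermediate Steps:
$K{\left(a,J \right)} = \left(-46 + a\right) \left(222 + J\right)$
$\frac{1}{-1611 + K{\left(57,-61 \right)}} - 42173 = \frac{1}{-1611 - -1771} - 42173 = \frac{1}{-1611 + \left(-10212 + 2806 + 12654 - 3477\right)} - 42173 = \frac{1}{-1611 + 1771} - 42173 = \frac{1}{160} - 42173 = - \frac{6747679}{160}$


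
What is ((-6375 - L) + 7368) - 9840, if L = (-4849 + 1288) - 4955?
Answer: -331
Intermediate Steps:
L = -8516 (L = -3561 - 4955 = -8516)
((-6375 - L) + 7368) - 9840 = ((-6375 - 1*(-8516)) + 7368) - 9840 = ((-6375 + 8516) + 7368) - 9840 = (2141 + 7368) - 9840 = 9509 - 9840 = -331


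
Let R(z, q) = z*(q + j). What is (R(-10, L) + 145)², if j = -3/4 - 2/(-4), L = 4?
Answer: 46225/4 ≈ 11556.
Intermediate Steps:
j = -¼ (j = -3*¼ - 2*(-¼) = -¾ + ½ = -¼ ≈ -0.25000)
R(z, q) = z*(-¼ + q) (R(z, q) = z*(q - ¼) = z*(-¼ + q))
(R(-10, L) + 145)² = (-10*(-¼ + 4) + 145)² = (-10*15/4 + 145)² = (-75/2 + 145)² = (215/2)² = 46225/4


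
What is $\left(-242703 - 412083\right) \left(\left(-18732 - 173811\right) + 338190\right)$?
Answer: $-95367616542$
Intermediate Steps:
$\left(-242703 - 412083\right) \left(\left(-18732 - 173811\right) + 338190\right) = - 654786 \left(\left(-18732 - 173811\right) + 338190\right) = - 654786 \left(-192543 + 338190\right) = \left(-654786\right) 145647 = -95367616542$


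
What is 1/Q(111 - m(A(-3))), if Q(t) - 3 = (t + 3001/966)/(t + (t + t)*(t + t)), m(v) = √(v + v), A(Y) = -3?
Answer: 6762*(127*√6 + 7053*I)/(2577288*√6 + 143187385*I) ≈ 0.33308 - 5.7938e-6*I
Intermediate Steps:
m(v) = √2*√v (m(v) = √(2*v) = √2*√v)
Q(t) = 3 + (3001/966 + t)/(t + 4*t²) (Q(t) = 3 + (t + 3001/966)/(t + (t + t)*(t + t)) = 3 + (t + 3001*(1/966))/(t + (2*t)*(2*t)) = 3 + (t + 3001/966)/(t + 4*t²) = 3 + (3001/966 + t)/(t + 4*t²))
1/Q(111 - m(A(-3))) = 1/((3001 + 3864*(111 - √2*√(-3)) + 11592*(111 - √2*√(-3))²)/(966*(111 - √2*√(-3))*(1 + 4*(111 - √2*√(-3))))) = 1/((3001 + 3864*(111 - √2*I*√3) + 11592*(111 - √2*I*√3)²)/(966*(111 - √2*I*√3)*(1 + 4*(111 - √2*I*√3)))) = 1/((3001 + 3864*(111 - I*√6) + 11592*(111 - I*√6)²)/(966*(111 - I*√6)*(1 + 4*(111 - I*√6)))) = 1/((3001 + (428904 - 3864*I*√6) + 11592*(111 - I*√6)²)/(966*(111 - I*√6)*(1 + (444 - 4*I*√6)))) = 1/((431905 + 11592*(111 - I*√6)² - 3864*I*√6)/(966*(111 - I*√6)*(445 - 4*I*√6))) = 966*(111 - I*√6)*(445 - 4*I*√6)/(431905 + 11592*(111 - I*√6)² - 3864*I*√6)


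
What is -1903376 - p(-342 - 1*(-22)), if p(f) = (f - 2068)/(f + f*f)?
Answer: -48574154923/25520 ≈ -1.9034e+6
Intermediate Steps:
p(f) = (-2068 + f)/(f + f²)
-1903376 - p(-342 - 1*(-22)) = -1903376 - (-2068 + (-342 - 1*(-22)))/((-342 - 1*(-22))*(1 + (-342 - 1*(-22)))) = -1903376 - (-2068 + (-342 + 22))/((-342 + 22)*(1 + (-342 + 22))) = -1903376 - (-2068 - 320)/((-320)*(1 - 320)) = -1903376 - (-1)*(-2388)/(320*(-319)) = -1903376 - (-1)*(-1)*(-2388)/(320*319) = -1903376 - 1*(-597/25520) = -1903376 + 597/25520 = -48574154923/25520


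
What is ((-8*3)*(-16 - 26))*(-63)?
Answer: -63504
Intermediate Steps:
((-8*3)*(-16 - 26))*(-63) = -24*(-42)*(-63) = 1008*(-63) = -63504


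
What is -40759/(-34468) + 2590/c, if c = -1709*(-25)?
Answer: 366140079/294529060 ≈ 1.2431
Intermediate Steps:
c = 42725
-40759/(-34468) + 2590/c = -40759/(-34468) + 2590/42725 = -40759*(-1/34468) + 2590*(1/42725) = 40759/34468 + 518/8545 = 366140079/294529060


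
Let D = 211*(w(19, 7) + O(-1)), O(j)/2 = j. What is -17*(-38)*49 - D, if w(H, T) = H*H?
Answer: -44095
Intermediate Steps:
w(H, T) = H²
O(j) = 2*j
D = 75749 (D = 211*(19² + 2*(-1)) = 211*(361 - 2) = 211*359 = 75749)
-17*(-38)*49 - D = -17*(-38)*49 - 1*75749 = -(-646)*49 - 75749 = -1*(-31654) - 75749 = 31654 - 75749 = -44095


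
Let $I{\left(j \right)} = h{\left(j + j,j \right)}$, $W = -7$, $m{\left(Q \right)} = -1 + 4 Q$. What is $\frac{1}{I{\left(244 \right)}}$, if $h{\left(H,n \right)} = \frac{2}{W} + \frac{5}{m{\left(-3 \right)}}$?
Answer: $- \frac{91}{61} \approx -1.4918$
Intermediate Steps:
$h{\left(H,n \right)} = - \frac{61}{91}$ ($h{\left(H,n \right)} = \frac{2}{-7} + \frac{5}{-1 + 4 \left(-3\right)} = 2 \left(- \frac{1}{7}\right) + \frac{5}{-1 - 12} = - \frac{2}{7} + \frac{5}{-13} = - \frac{2}{7} + 5 \left(- \frac{1}{13}\right) = - \frac{2}{7} - \frac{5}{13} = - \frac{61}{91}$)
$I{\left(j \right)} = - \frac{61}{91}$
$\frac{1}{I{\left(244 \right)}} = \frac{1}{- \frac{61}{91}} = - \frac{91}{61}$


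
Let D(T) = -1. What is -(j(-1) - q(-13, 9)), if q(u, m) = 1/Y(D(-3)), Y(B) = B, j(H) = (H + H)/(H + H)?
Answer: -2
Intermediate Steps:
j(H) = 1 (j(H) = (2*H)/((2*H)) = (2*H)*(1/(2*H)) = 1)
q(u, m) = -1 (q(u, m) = 1/(-1) = -1)
-(j(-1) - q(-13, 9)) = -(1 - 1*(-1)) = -(1 + 1) = -1*2 = -2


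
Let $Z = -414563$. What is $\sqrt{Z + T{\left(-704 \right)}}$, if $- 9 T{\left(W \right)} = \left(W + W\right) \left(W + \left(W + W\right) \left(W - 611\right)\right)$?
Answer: $\frac{\sqrt{2602217861}}{3} \approx 17004.0$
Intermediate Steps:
$T{\left(W \right)} = - \frac{2 W \left(W + 2 W \left(-611 + W\right)\right)}{9}$ ($T{\left(W \right)} = - \frac{\left(W + W\right) \left(W + \left(W + W\right) \left(W - 611\right)\right)}{9} = - \frac{2 W \left(W + 2 W \left(-611 + W\right)\right)}{9}$)
$\sqrt{Z + T{\left(-704 \right)}} = \sqrt{-414563 + \frac{2 \left(-704\right)^{2} \left(1221 - -1408\right)}{9}} = \sqrt{-414563 + \frac{2}{9} \cdot 495616 \left(1221 + 1408\right)} = \sqrt{-414563 + \frac{2}{9} \cdot 495616 \cdot 2629} = \sqrt{-414563 + \frac{2605948928}{9}} = \sqrt{\frac{2602217861}{9}} = \frac{\sqrt{2602217861}}{3}$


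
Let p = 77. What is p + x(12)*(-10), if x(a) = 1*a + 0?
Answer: -43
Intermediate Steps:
x(a) = a (x(a) = a + 0 = a)
p + x(12)*(-10) = 77 + 12*(-10) = 77 - 120 = -43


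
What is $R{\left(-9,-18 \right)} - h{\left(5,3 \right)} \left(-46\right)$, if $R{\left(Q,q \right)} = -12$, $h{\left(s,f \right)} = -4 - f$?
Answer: $-334$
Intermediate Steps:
$R{\left(-9,-18 \right)} - h{\left(5,3 \right)} \left(-46\right) = -12 - \left(-4 - 3\right) \left(-46\right) = -12 - \left(-7\right) \left(-46\right) = -12 - 322 = -334$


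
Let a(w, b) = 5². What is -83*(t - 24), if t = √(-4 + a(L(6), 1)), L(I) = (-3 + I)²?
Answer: 1992 - 83*√21 ≈ 1611.6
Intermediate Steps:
a(w, b) = 25
t = √21 (t = √(-4 + 25) = √21 ≈ 4.5826)
-83*(t - 24) = -83*(√21 - 24) = -83*(-24 + √21) = 1992 - 83*√21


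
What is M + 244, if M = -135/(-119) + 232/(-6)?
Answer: 73709/357 ≈ 206.47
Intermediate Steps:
M = -13399/357 (M = -135*(-1/119) + 232*(-1/6) = 135/119 - 116/3 = -13399/357 ≈ -37.532)
M + 244 = -13399/357 + 244 = 73709/357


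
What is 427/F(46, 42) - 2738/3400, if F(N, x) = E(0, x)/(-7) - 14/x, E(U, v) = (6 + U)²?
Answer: -3080267/39100 ≈ -78.779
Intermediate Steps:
F(N, x) = -36/7 - 14/x (F(N, x) = (6 + 0)²/(-7) - 14/x = 6²*(-⅐) - 14/x = 36*(-⅐) - 14/x = -36/7 - 14/x)
427/F(46, 42) - 2738/3400 = 427/(-36/7 - 14/42) - 2738/3400 = 427/(-36/7 - 14*1/42) - 2738*1/3400 = 427/(-36/7 - ⅓) - 1369/1700 = 427/(-115/21) - 1369/1700 = 427*(-21/115) - 1369/1700 = -8967/115 - 1369/1700 = -3080267/39100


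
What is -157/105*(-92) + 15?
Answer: 16019/105 ≈ 152.56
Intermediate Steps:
-157/105*(-92) + 15 = 14444/105 + 15 = 16019/105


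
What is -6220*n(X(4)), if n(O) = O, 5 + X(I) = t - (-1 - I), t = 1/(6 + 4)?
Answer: -622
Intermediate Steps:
t = ⅒ (t = 1/10 = ⅒ ≈ 0.10000)
X(I) = -39/10 + I (X(I) = -5 + (⅒ - (-1 - I)) = -5 + (⅒ + (1 + I)) = -5 + (11/10 + I) = -39/10 + I)
-6220*n(X(4)) = -6220*(-39/10 + 4) = -6220*⅒ = -622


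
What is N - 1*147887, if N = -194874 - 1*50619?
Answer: -393380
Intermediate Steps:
N = -245493 (N = -194874 - 50619 = -245493)
N - 1*147887 = -245493 - 1*147887 = -245493 - 147887 = -393380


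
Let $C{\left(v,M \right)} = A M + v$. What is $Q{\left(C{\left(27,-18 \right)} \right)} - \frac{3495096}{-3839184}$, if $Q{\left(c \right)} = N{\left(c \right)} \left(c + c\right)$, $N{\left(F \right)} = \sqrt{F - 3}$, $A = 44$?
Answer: $\frac{16181}{17774} - 24480 i \sqrt{3} \approx 0.91037 - 42401.0 i$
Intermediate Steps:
$C{\left(v,M \right)} = v + 44 M$ ($C{\left(v,M \right)} = 44 M + v = v + 44 M$)
$N{\left(F \right)} = \sqrt{-3 + F}$
$Q{\left(c \right)} = 2 c \sqrt{-3 + c}$ ($Q{\left(c \right)} = \sqrt{-3 + c} \left(c + c\right) = \sqrt{-3 + c} 2 c = 2 c \sqrt{-3 + c}$)
$Q{\left(C{\left(27,-18 \right)} \right)} - \frac{3495096}{-3839184} = 2 \left(27 + 44 \left(-18\right)\right) \sqrt{-3 + \left(27 + 44 \left(-18\right)\right)} - \frac{3495096}{-3839184} = 2 \left(27 - 792\right) \sqrt{-3 + \left(27 - 792\right)} - - \frac{16181}{17774} = 2 \left(-765\right) \sqrt{-3 - 765} + \frac{16181}{17774} = 2 \left(-765\right) \sqrt{-768} + \frac{16181}{17774} = 2 \left(-765\right) 16 i \sqrt{3} + \frac{16181}{17774} = - 24480 i \sqrt{3} + \frac{16181}{17774} = \frac{16181}{17774} - 24480 i \sqrt{3}$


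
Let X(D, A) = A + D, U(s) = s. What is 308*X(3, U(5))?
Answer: 2464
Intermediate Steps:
308*X(3, U(5)) = 308*(5 + 3) = 308*8 = 2464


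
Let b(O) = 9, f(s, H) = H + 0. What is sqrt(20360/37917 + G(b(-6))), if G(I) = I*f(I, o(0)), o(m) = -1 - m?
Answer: I*sqrt(1351922209)/12639 ≈ 2.9091*I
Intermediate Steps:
f(s, H) = H
G(I) = -I (G(I) = I*(-1 - 1*0) = I*(-1 + 0) = I*(-1) = -I)
sqrt(20360/37917 + G(b(-6))) = sqrt(20360/37917 - 1*9) = sqrt(20360*(1/37917) - 9) = sqrt(20360/37917 - 9) = sqrt(-320893/37917) = I*sqrt(1351922209)/12639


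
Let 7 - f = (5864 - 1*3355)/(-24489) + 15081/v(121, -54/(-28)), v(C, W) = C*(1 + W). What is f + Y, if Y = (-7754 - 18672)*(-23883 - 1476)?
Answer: 7401353111304892/11044539 ≈ 6.7014e+8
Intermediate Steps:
Y = 670136934 (Y = -26426*(-25359) = 670136934)
f = -391598534/11044539 (f = 7 - ((5864 - 1*3355)/(-24489) + 15081/((121*(1 - 54/(-28))))) = 7 - ((5864 - 3355)*(-1/24489) + 15081/((121*(1 - 54*(-1/28))))) = 7 - (2509*(-1/24489) + 15081/((121*(1 + 27/14)))) = 7 - (-2509/24489 + 15081/((121*(41/14)))) = 7 - (-2509/24489 + 15081/(4961/14)) = 7 - (-2509/24489 + 15081*(14/4961)) = 7 - (-2509/24489 + 19194/451) = 7 - 1*468910307/11044539 = 7 - 468910307/11044539 = -391598534/11044539 ≈ -35.456)
f + Y = -391598534/11044539 + 670136934 = 7401353111304892/11044539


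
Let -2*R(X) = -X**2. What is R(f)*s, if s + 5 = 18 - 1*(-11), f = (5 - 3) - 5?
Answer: 108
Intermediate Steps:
f = -3 (f = 2 - 5 = -3)
s = 24 (s = -5 + (18 - 1*(-11)) = -5 + (18 + 11) = -5 + 29 = 24)
R(X) = X**2/2 (R(X) = -(-1)*X**2/2 = X**2/2)
R(f)*s = ((1/2)*(-3)**2)*24 = ((1/2)*9)*24 = (9/2)*24 = 108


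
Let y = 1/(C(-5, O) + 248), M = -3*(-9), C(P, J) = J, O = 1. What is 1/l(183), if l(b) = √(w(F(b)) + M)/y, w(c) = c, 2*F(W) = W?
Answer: √474/59013 ≈ 0.00036893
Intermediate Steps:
F(W) = W/2
M = 27
y = 1/249 (y = 1/(1 + 248) = 1/249 ≈ 0.0040161)
l(b) = 249*√(27 + b/2) (l(b) = √(b/2 + 27)/(1/249) = √(27 + b/2)*249 = 249*√(27 + b/2))
1/l(183) = 1/(249*√(108 + 2*183)/2) = 1/(249*√(108 + 366)/2) = 1/(249*√474/2) = √474/59013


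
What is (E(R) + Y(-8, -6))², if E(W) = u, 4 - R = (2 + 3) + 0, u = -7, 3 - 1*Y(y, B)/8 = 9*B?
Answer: 201601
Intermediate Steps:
Y(y, B) = 24 - 72*B
R = -1 (R = 4 - ((2 + 3) + 0) = 4 - (5 + 0) = 4 - 1*5 = 4 - 5 = -1)
E(W) = -7
(E(R) + Y(-8, -6))² = (-7 + (24 - 72*(-6)))² = (-7 + (24 + 432))² = (-7 + 456)² = 449² = 201601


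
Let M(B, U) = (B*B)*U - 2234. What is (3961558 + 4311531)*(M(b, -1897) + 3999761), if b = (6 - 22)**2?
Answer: -995453353204585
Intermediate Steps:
b = 256 (b = (-16)**2 = 256)
M(B, U) = -2234 + U*B**2 (M(B, U) = B**2*U - 2234 = U*B**2 - 2234 = -2234 + U*B**2)
(3961558 + 4311531)*(M(b, -1897) + 3999761) = (3961558 + 4311531)*((-2234 - 1897*256**2) + 3999761) = 8273089*((-2234 - 1897*65536) + 3999761) = 8273089*((-2234 - 124321792) + 3999761) = 8273089*(-124324026 + 3999761) = 8273089*(-120324265) = -995453353204585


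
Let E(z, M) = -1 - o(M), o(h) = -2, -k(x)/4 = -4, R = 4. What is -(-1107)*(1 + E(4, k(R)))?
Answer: 2214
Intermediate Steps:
k(x) = 16 (k(x) = -4*(-4) = 16)
E(z, M) = 1 (E(z, M) = -1 - 1*(-2) = -1 + 2 = 1)
-(-1107)*(1 + E(4, k(R))) = -(-1107)*(1 + 1) = -(-1107)*2 = -369*(-6) = 2214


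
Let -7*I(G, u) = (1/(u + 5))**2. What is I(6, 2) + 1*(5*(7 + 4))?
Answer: 18864/343 ≈ 54.997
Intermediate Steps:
I(G, u) = -1/(7*(5 + u)**2) (I(G, u) = -1/(7*(u + 5)**2) = -1/(7*(5 + u)**2))
I(6, 2) + 1*(5*(7 + 4)) = -1/(7*(5 + 2)**2) + 1*(5*(7 + 4)) = -1/7/7**2 + 1*(5*11) = -1/7*1/49 + 1*55 = -1/343 + 55 = 18864/343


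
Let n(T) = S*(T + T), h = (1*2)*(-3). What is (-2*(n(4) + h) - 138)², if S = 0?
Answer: 15876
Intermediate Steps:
h = -6 (h = 2*(-3) = -6)
n(T) = 0 (n(T) = 0*(T + T) = 0*(2*T) = 0)
(-2*(n(4) + h) - 138)² = (-2*(0 - 6) - 138)² = (-2*(-6) - 138)² = (12 - 138)² = (-126)² = 15876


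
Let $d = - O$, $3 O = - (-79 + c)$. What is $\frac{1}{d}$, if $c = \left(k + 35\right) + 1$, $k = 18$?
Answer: $- \frac{3}{25} \approx -0.12$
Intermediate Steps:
$c = 54$ ($c = \left(18 + 35\right) + 1 = 53 + 1 = 54$)
$O = \frac{25}{3}$ ($O = \frac{\left(-1\right) \left(-79 + 54\right)}{3} = \frac{\left(-1\right) \left(-25\right)}{3} = \frac{1}{3} \cdot 25 = \frac{25}{3} \approx 8.3333$)
$d = - \frac{25}{3}$ ($d = \left(-1\right) \frac{25}{3} = - \frac{25}{3} \approx -8.3333$)
$\frac{1}{d} = \frac{1}{- \frac{25}{3}} = - \frac{3}{25}$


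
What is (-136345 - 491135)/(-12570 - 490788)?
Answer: 104580/83893 ≈ 1.2466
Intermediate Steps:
(-136345 - 491135)/(-12570 - 490788) = -627480/(-503358) = -627480*(-1/503358) = 104580/83893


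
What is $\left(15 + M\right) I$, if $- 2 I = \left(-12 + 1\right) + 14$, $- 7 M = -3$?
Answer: $- \frac{162}{7} \approx -23.143$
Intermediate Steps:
$M = \frac{3}{7}$ ($M = \left(- \frac{1}{7}\right) \left(-3\right) = \frac{3}{7} \approx 0.42857$)
$I = - \frac{3}{2}$ ($I = - \frac{\left(-12 + 1\right) + 14}{2} = - \frac{-11 + 14}{2} = \left(- \frac{1}{2}\right) 3 = - \frac{3}{2} \approx -1.5$)
$\left(15 + M\right) I = \left(15 + \frac{3}{7}\right) \left(- \frac{3}{2}\right) = \frac{108}{7} \left(- \frac{3}{2}\right) = - \frac{162}{7}$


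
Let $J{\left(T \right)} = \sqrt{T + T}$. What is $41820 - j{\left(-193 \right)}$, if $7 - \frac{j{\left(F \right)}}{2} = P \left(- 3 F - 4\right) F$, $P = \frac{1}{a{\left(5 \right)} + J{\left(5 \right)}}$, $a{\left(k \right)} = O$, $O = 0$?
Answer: $41806 - 22195 \sqrt{10} \approx -28381.0$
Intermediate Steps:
$a{\left(k \right)} = 0$
$J{\left(T \right)} = \sqrt{2} \sqrt{T}$ ($J{\left(T \right)} = \sqrt{2 T} = \sqrt{2} \sqrt{T}$)
$P = \frac{\sqrt{10}}{10}$ ($P = \frac{1}{0 + \sqrt{2} \sqrt{5}} = \frac{1}{0 + \sqrt{10}} = \frac{1}{\sqrt{10}} = \frac{\sqrt{10}}{10} \approx 0.31623$)
$j{\left(F \right)} = 14 - \frac{F \sqrt{10} \left(-4 - 3 F\right)}{5}$ ($j{\left(F \right)} = 14 - 2 \frac{\sqrt{10}}{10} \left(- 3 F - 4\right) F = 14 - 2 \frac{\sqrt{10}}{10} \left(-4 - 3 F\right) F = 14 - 2 \frac{\sqrt{10} \left(-4 - 3 F\right)}{10} F = 14 - 2 \frac{F \sqrt{10} \left(-4 - 3 F\right)}{10} = 14 - \frac{F \sqrt{10} \left(-4 - 3 F\right)}{5}$)
$41820 - j{\left(-193 \right)} = 41820 - \left(14 + \frac{3 \sqrt{10} \left(-193\right)^{2}}{5} + \frac{4}{5} \left(-193\right) \sqrt{10}\right) = 41820 - \left(14 + \frac{3}{5} \sqrt{10} \cdot 37249 - \frac{772 \sqrt{10}}{5}\right) = 41820 - \left(14 + \frac{111747 \sqrt{10}}{5} - \frac{772 \sqrt{10}}{5}\right) = 41820 - \left(14 + 22195 \sqrt{10}\right) = 41806 - 22195 \sqrt{10}$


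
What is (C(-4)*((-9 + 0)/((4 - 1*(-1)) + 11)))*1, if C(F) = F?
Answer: 9/4 ≈ 2.2500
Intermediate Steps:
(C(-4)*((-9 + 0)/((4 - 1*(-1)) + 11)))*1 = -4*(-9 + 0)/((4 - 1*(-1)) + 11)*1 = -(-36)/((4 + 1) + 11)*1 = -(-36)/(5 + 11)*1 = -(-36)/16*1 = -4*(-9/16)*1 = (9/4)*1 = 9/4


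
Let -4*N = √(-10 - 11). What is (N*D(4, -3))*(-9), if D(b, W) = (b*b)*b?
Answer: 144*I*√21 ≈ 659.89*I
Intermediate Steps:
D(b, W) = b³ (D(b, W) = b²*b = b³)
N = -I*√21/4 (N = -√(-10 - 11)/4 = -I*√21/4 ≈ -1.1456*I)
(N*D(4, -3))*(-9) = (-I*√21/4*4³)*(-9) = (-I*√21/4*64)*(-9) = -16*I*√21*(-9) = 144*I*√21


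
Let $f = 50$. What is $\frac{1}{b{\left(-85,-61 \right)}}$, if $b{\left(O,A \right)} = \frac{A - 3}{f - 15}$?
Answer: $- \frac{35}{64} \approx -0.54688$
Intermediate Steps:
$b{\left(O,A \right)} = - \frac{3}{35} + \frac{A}{35}$ ($b{\left(O,A \right)} = \frac{A - 3}{50 - 15} = \frac{-3 + A}{35} = \left(-3 + A\right) \frac{1}{35} = - \frac{3}{35} + \frac{A}{35}$)
$\frac{1}{b{\left(-85,-61 \right)}} = \frac{1}{- \frac{3}{35} + \frac{1}{35} \left(-61\right)} = \frac{1}{- \frac{3}{35} - \frac{61}{35}} = \frac{1}{- \frac{64}{35}} = - \frac{35}{64}$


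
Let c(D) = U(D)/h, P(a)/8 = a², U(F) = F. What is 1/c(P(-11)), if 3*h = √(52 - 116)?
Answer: I/363 ≈ 0.0027548*I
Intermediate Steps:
P(a) = 8*a²
h = 8*I/3 (h = √(52 - 116)/3 = √(-64)/3 = (8*I)/3 = 8*I/3 ≈ 2.6667*I)
c(D) = -3*I*D/8 (c(D) = D/((8*I/3)) = D*(-3*I/8) = -3*I*D/8)
1/c(P(-11)) = 1/(-3*I*8*(-11)²/8) = 1/(-3*I*8*121/8) = 1/(-3/8*I*968) = 1/(-363*I) = I/363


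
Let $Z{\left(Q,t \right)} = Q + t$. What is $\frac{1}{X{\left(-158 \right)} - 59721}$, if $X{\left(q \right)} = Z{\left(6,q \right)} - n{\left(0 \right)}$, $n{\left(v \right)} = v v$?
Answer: $- \frac{1}{59873} \approx -1.6702 \cdot 10^{-5}$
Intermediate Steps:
$n{\left(v \right)} = v^{2}$
$X{\left(q \right)} = 6 + q$ ($X{\left(q \right)} = \left(6 + q\right) - 0^{2} = \left(6 + q\right) - 0 = \left(6 + q\right) + 0 = 6 + q$)
$\frac{1}{X{\left(-158 \right)} - 59721} = \frac{1}{\left(6 - 158\right) - 59721} = \frac{1}{-152 - 59721} = \frac{1}{-59873} = - \frac{1}{59873}$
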